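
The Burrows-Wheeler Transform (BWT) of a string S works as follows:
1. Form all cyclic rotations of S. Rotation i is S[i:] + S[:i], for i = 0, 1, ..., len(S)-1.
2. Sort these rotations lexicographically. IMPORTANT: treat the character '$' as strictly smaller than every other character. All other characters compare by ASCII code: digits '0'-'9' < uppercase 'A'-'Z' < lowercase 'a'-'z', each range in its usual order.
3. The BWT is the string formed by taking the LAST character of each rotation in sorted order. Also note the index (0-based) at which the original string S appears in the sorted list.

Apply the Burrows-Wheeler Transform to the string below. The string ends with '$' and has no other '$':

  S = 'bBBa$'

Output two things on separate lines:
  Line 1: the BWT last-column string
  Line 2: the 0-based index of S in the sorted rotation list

All 5 rotations (rotation i = S[i:]+S[:i]):
  rot[0] = bBBa$
  rot[1] = BBa$b
  rot[2] = Ba$bB
  rot[3] = a$bBB
  rot[4] = $bBBa
Sorted (with $ < everything):
  sorted[0] = $bBBa  (last char: 'a')
  sorted[1] = BBa$b  (last char: 'b')
  sorted[2] = Ba$bB  (last char: 'B')
  sorted[3] = a$bBB  (last char: 'B')
  sorted[4] = bBBa$  (last char: '$')
Last column: abBB$
Original string S is at sorted index 4

Answer: abBB$
4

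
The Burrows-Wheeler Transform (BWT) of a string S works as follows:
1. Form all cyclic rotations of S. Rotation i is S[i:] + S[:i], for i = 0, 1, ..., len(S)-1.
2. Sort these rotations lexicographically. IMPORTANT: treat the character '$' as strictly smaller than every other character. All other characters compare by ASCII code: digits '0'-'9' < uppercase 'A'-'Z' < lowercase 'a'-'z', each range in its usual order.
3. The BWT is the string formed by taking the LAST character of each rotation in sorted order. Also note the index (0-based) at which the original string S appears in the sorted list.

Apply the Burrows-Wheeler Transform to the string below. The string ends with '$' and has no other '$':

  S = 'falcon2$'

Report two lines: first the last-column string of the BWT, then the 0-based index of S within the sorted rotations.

Answer: 2nfl$aoc
4

Derivation:
All 8 rotations (rotation i = S[i:]+S[:i]):
  rot[0] = falcon2$
  rot[1] = alcon2$f
  rot[2] = lcon2$fa
  rot[3] = con2$fal
  rot[4] = on2$falc
  rot[5] = n2$falco
  rot[6] = 2$falcon
  rot[7] = $falcon2
Sorted (with $ < everything):
  sorted[0] = $falcon2  (last char: '2')
  sorted[1] = 2$falcon  (last char: 'n')
  sorted[2] = alcon2$f  (last char: 'f')
  sorted[3] = con2$fal  (last char: 'l')
  sorted[4] = falcon2$  (last char: '$')
  sorted[5] = lcon2$fa  (last char: 'a')
  sorted[6] = n2$falco  (last char: 'o')
  sorted[7] = on2$falc  (last char: 'c')
Last column: 2nfl$aoc
Original string S is at sorted index 4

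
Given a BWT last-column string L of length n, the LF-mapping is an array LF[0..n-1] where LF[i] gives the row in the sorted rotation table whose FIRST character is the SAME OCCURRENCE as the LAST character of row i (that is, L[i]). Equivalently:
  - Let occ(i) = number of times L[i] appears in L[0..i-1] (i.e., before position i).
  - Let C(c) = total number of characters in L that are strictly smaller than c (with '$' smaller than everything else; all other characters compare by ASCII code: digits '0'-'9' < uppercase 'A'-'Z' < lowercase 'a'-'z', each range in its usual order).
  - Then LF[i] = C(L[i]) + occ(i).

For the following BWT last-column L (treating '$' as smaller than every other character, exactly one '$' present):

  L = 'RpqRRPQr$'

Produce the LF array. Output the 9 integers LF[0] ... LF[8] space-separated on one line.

Answer: 3 6 7 4 5 1 2 8 0

Derivation:
Char counts: '$':1, 'P':1, 'Q':1, 'R':3, 'p':1, 'q':1, 'r':1
C (first-col start): C('$')=0, C('P')=1, C('Q')=2, C('R')=3, C('p')=6, C('q')=7, C('r')=8
L[0]='R': occ=0, LF[0]=C('R')+0=3+0=3
L[1]='p': occ=0, LF[1]=C('p')+0=6+0=6
L[2]='q': occ=0, LF[2]=C('q')+0=7+0=7
L[3]='R': occ=1, LF[3]=C('R')+1=3+1=4
L[4]='R': occ=2, LF[4]=C('R')+2=3+2=5
L[5]='P': occ=0, LF[5]=C('P')+0=1+0=1
L[6]='Q': occ=0, LF[6]=C('Q')+0=2+0=2
L[7]='r': occ=0, LF[7]=C('r')+0=8+0=8
L[8]='$': occ=0, LF[8]=C('$')+0=0+0=0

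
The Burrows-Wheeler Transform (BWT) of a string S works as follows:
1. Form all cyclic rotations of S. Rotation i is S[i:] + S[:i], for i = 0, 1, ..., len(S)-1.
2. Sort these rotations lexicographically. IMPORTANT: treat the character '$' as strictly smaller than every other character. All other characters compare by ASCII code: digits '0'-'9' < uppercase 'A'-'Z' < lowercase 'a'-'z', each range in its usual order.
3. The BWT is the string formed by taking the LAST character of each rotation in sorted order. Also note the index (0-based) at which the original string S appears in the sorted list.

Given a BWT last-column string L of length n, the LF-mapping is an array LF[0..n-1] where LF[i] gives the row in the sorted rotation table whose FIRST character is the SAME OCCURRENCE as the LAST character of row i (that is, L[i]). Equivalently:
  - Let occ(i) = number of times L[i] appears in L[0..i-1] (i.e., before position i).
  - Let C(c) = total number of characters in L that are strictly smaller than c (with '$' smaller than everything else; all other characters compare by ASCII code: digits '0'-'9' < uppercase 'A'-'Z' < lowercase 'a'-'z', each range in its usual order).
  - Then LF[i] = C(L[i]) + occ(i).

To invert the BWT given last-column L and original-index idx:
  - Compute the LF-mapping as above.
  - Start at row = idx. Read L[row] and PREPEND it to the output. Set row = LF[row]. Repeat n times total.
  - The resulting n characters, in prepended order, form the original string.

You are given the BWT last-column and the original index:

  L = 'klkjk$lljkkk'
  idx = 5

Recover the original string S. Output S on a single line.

LF mapping: 3 9 4 1 5 0 10 11 2 6 7 8
Walk LF starting at row 5, prepending L[row]:
  step 1: row=5, L[5]='$', prepend. Next row=LF[5]=0
  step 2: row=0, L[0]='k', prepend. Next row=LF[0]=3
  step 3: row=3, L[3]='j', prepend. Next row=LF[3]=1
  step 4: row=1, L[1]='l', prepend. Next row=LF[1]=9
  step 5: row=9, L[9]='k', prepend. Next row=LF[9]=6
  step 6: row=6, L[6]='l', prepend. Next row=LF[6]=10
  step 7: row=10, L[10]='k', prepend. Next row=LF[10]=7
  step 8: row=7, L[7]='l', prepend. Next row=LF[7]=11
  step 9: row=11, L[11]='k', prepend. Next row=LF[11]=8
  step 10: row=8, L[8]='j', prepend. Next row=LF[8]=2
  step 11: row=2, L[2]='k', prepend. Next row=LF[2]=4
  step 12: row=4, L[4]='k', prepend. Next row=LF[4]=5
Reversed output: kkjklklkljk$

Answer: kkjklklkljk$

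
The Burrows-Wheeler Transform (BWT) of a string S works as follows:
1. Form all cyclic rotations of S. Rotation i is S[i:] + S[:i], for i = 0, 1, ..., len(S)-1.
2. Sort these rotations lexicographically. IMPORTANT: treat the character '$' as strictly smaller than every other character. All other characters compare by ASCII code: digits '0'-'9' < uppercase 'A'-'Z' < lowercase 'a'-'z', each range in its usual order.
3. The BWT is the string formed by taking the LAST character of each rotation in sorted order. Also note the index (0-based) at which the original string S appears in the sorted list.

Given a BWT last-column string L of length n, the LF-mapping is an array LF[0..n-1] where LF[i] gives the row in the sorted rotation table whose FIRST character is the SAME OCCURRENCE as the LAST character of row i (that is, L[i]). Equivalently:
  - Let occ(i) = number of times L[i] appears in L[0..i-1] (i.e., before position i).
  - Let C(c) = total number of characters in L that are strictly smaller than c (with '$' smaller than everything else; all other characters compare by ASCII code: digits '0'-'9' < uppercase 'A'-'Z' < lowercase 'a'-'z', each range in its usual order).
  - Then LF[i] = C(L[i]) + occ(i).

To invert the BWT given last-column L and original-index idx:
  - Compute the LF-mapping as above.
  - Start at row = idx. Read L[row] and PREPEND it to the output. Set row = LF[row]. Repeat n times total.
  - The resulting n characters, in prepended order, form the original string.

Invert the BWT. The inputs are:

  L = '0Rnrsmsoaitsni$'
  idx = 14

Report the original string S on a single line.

LF mapping: 1 2 7 10 11 6 12 9 3 4 14 13 8 5 0
Walk LF starting at row 14, prepending L[row]:
  step 1: row=14, L[14]='$', prepend. Next row=LF[14]=0
  step 2: row=0, L[0]='0', prepend. Next row=LF[0]=1
  step 3: row=1, L[1]='R', prepend. Next row=LF[1]=2
  step 4: row=2, L[2]='n', prepend. Next row=LF[2]=7
  step 5: row=7, L[7]='o', prepend. Next row=LF[7]=9
  step 6: row=9, L[9]='i', prepend. Next row=LF[9]=4
  step 7: row=4, L[4]='s', prepend. Next row=LF[4]=11
  step 8: row=11, L[11]='s', prepend. Next row=LF[11]=13
  step 9: row=13, L[13]='i', prepend. Next row=LF[13]=5
  step 10: row=5, L[5]='m', prepend. Next row=LF[5]=6
  step 11: row=6, L[6]='s', prepend. Next row=LF[6]=12
  step 12: row=12, L[12]='n', prepend. Next row=LF[12]=8
  step 13: row=8, L[8]='a', prepend. Next row=LF[8]=3
  step 14: row=3, L[3]='r', prepend. Next row=LF[3]=10
  step 15: row=10, L[10]='t', prepend. Next row=LF[10]=14
Reversed output: transmissionR0$

Answer: transmissionR0$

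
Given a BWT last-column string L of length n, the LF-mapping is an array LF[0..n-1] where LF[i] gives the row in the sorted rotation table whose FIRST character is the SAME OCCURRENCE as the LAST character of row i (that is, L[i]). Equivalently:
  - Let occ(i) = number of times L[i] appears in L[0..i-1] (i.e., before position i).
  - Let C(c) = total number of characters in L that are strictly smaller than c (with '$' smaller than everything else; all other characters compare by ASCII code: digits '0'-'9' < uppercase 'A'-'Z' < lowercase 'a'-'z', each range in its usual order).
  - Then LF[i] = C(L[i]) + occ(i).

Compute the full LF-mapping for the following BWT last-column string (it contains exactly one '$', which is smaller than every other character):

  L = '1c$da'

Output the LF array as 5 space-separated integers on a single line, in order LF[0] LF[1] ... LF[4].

Char counts: '$':1, '1':1, 'a':1, 'c':1, 'd':1
C (first-col start): C('$')=0, C('1')=1, C('a')=2, C('c')=3, C('d')=4
L[0]='1': occ=0, LF[0]=C('1')+0=1+0=1
L[1]='c': occ=0, LF[1]=C('c')+0=3+0=3
L[2]='$': occ=0, LF[2]=C('$')+0=0+0=0
L[3]='d': occ=0, LF[3]=C('d')+0=4+0=4
L[4]='a': occ=0, LF[4]=C('a')+0=2+0=2

Answer: 1 3 0 4 2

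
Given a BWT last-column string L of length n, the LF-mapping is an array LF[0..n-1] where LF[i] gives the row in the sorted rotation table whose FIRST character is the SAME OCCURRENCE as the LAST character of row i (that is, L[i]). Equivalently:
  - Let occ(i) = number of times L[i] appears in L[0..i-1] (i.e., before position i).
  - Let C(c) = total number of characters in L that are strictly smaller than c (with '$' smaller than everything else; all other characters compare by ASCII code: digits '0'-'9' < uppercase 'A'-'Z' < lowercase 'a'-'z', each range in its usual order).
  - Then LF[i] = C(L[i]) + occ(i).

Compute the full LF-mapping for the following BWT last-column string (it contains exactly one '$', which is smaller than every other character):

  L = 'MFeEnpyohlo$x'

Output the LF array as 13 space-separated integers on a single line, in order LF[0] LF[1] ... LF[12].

Char counts: '$':1, 'E':1, 'F':1, 'M':1, 'e':1, 'h':1, 'l':1, 'n':1, 'o':2, 'p':1, 'x':1, 'y':1
C (first-col start): C('$')=0, C('E')=1, C('F')=2, C('M')=3, C('e')=4, C('h')=5, C('l')=6, C('n')=7, C('o')=8, C('p')=10, C('x')=11, C('y')=12
L[0]='M': occ=0, LF[0]=C('M')+0=3+0=3
L[1]='F': occ=0, LF[1]=C('F')+0=2+0=2
L[2]='e': occ=0, LF[2]=C('e')+0=4+0=4
L[3]='E': occ=0, LF[3]=C('E')+0=1+0=1
L[4]='n': occ=0, LF[4]=C('n')+0=7+0=7
L[5]='p': occ=0, LF[5]=C('p')+0=10+0=10
L[6]='y': occ=0, LF[6]=C('y')+0=12+0=12
L[7]='o': occ=0, LF[7]=C('o')+0=8+0=8
L[8]='h': occ=0, LF[8]=C('h')+0=5+0=5
L[9]='l': occ=0, LF[9]=C('l')+0=6+0=6
L[10]='o': occ=1, LF[10]=C('o')+1=8+1=9
L[11]='$': occ=0, LF[11]=C('$')+0=0+0=0
L[12]='x': occ=0, LF[12]=C('x')+0=11+0=11

Answer: 3 2 4 1 7 10 12 8 5 6 9 0 11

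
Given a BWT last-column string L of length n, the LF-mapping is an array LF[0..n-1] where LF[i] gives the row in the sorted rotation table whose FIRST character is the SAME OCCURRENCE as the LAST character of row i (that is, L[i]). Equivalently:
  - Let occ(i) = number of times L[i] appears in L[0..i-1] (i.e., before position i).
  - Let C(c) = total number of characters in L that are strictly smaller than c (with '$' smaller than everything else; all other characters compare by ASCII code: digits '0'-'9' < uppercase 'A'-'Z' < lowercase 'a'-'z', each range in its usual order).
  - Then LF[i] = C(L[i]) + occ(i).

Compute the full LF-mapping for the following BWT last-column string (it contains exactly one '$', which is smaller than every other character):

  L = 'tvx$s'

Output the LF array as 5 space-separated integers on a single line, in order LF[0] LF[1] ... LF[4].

Char counts: '$':1, 's':1, 't':1, 'v':1, 'x':1
C (first-col start): C('$')=0, C('s')=1, C('t')=2, C('v')=3, C('x')=4
L[0]='t': occ=0, LF[0]=C('t')+0=2+0=2
L[1]='v': occ=0, LF[1]=C('v')+0=3+0=3
L[2]='x': occ=0, LF[2]=C('x')+0=4+0=4
L[3]='$': occ=0, LF[3]=C('$')+0=0+0=0
L[4]='s': occ=0, LF[4]=C('s')+0=1+0=1

Answer: 2 3 4 0 1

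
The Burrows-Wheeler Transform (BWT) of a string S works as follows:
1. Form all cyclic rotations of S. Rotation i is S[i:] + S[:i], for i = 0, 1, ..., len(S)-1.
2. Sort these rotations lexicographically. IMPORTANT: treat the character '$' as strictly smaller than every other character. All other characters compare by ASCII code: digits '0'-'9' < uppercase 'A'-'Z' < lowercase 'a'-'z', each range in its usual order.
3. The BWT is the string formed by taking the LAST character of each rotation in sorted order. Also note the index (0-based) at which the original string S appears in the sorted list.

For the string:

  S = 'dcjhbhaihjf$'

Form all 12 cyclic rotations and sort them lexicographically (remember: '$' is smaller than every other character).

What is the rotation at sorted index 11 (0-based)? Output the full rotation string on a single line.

All 12 rotations (rotation i = S[i:]+S[:i]):
  rot[0] = dcjhbhaihjf$
  rot[1] = cjhbhaihjf$d
  rot[2] = jhbhaihjf$dc
  rot[3] = hbhaihjf$dcj
  rot[4] = bhaihjf$dcjh
  rot[5] = haihjf$dcjhb
  rot[6] = aihjf$dcjhbh
  rot[7] = ihjf$dcjhbha
  rot[8] = hjf$dcjhbhai
  rot[9] = jf$dcjhbhaih
  rot[10] = f$dcjhbhaihj
  rot[11] = $dcjhbhaihjf
Sorted (with $ < everything):
  sorted[0] = $dcjhbhaihjf
  sorted[1] = aihjf$dcjhbh
  sorted[2] = bhaihjf$dcjh
  sorted[3] = cjhbhaihjf$d
  sorted[4] = dcjhbhaihjf$
  sorted[5] = f$dcjhbhaihj
  sorted[6] = haihjf$dcjhb
  sorted[7] = hbhaihjf$dcj
  sorted[8] = hjf$dcjhbhai
  sorted[9] = ihjf$dcjhbha
  sorted[10] = jf$dcjhbhaih
  sorted[11] = jhbhaihjf$dc
sorted[11] = jhbhaihjf$dc

Answer: jhbhaihjf$dc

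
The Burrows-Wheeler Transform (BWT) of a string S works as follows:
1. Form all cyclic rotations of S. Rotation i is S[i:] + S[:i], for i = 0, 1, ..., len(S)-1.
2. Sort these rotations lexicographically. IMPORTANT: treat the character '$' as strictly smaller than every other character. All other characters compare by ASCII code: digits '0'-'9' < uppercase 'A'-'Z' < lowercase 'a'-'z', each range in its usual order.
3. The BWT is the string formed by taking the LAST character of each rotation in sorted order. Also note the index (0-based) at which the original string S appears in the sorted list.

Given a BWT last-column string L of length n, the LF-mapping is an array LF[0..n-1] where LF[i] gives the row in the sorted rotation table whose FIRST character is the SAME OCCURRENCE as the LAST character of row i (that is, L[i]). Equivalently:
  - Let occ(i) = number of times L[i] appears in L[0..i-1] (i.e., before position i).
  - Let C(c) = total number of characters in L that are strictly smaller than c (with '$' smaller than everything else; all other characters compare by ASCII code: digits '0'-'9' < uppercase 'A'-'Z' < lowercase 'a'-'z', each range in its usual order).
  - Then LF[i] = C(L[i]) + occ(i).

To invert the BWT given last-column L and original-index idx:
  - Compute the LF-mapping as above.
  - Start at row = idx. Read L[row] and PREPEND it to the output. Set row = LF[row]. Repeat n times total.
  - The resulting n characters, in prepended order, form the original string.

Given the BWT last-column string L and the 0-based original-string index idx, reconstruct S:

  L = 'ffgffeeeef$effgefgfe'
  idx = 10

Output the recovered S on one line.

Answer: feeggeeffgffffeefef$

Derivation:
LF mapping: 8 9 17 10 11 1 2 3 4 12 0 5 13 14 18 6 15 19 16 7
Walk LF starting at row 10, prepending L[row]:
  step 1: row=10, L[10]='$', prepend. Next row=LF[10]=0
  step 2: row=0, L[0]='f', prepend. Next row=LF[0]=8
  step 3: row=8, L[8]='e', prepend. Next row=LF[8]=4
  step 4: row=4, L[4]='f', prepend. Next row=LF[4]=11
  step 5: row=11, L[11]='e', prepend. Next row=LF[11]=5
  step 6: row=5, L[5]='e', prepend. Next row=LF[5]=1
  step 7: row=1, L[1]='f', prepend. Next row=LF[1]=9
  step 8: row=9, L[9]='f', prepend. Next row=LF[9]=12
  step 9: row=12, L[12]='f', prepend. Next row=LF[12]=13
  step 10: row=13, L[13]='f', prepend. Next row=LF[13]=14
  step 11: row=14, L[14]='g', prepend. Next row=LF[14]=18
  step 12: row=18, L[18]='f', prepend. Next row=LF[18]=16
  step 13: row=16, L[16]='f', prepend. Next row=LF[16]=15
  step 14: row=15, L[15]='e', prepend. Next row=LF[15]=6
  step 15: row=6, L[6]='e', prepend. Next row=LF[6]=2
  step 16: row=2, L[2]='g', prepend. Next row=LF[2]=17
  step 17: row=17, L[17]='g', prepend. Next row=LF[17]=19
  step 18: row=19, L[19]='e', prepend. Next row=LF[19]=7
  step 19: row=7, L[7]='e', prepend. Next row=LF[7]=3
  step 20: row=3, L[3]='f', prepend. Next row=LF[3]=10
Reversed output: feeggeeffgffffeefef$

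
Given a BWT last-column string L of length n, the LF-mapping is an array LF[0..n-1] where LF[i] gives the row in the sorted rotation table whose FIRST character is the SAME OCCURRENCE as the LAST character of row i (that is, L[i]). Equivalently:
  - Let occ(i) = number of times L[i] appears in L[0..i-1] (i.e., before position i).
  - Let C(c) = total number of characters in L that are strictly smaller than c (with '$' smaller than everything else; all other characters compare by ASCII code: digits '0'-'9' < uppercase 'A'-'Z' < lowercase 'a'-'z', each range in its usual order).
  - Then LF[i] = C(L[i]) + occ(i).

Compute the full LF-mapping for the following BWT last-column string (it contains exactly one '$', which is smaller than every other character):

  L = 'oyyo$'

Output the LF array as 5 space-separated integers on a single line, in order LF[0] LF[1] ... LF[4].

Char counts: '$':1, 'o':2, 'y':2
C (first-col start): C('$')=0, C('o')=1, C('y')=3
L[0]='o': occ=0, LF[0]=C('o')+0=1+0=1
L[1]='y': occ=0, LF[1]=C('y')+0=3+0=3
L[2]='y': occ=1, LF[2]=C('y')+1=3+1=4
L[3]='o': occ=1, LF[3]=C('o')+1=1+1=2
L[4]='$': occ=0, LF[4]=C('$')+0=0+0=0

Answer: 1 3 4 2 0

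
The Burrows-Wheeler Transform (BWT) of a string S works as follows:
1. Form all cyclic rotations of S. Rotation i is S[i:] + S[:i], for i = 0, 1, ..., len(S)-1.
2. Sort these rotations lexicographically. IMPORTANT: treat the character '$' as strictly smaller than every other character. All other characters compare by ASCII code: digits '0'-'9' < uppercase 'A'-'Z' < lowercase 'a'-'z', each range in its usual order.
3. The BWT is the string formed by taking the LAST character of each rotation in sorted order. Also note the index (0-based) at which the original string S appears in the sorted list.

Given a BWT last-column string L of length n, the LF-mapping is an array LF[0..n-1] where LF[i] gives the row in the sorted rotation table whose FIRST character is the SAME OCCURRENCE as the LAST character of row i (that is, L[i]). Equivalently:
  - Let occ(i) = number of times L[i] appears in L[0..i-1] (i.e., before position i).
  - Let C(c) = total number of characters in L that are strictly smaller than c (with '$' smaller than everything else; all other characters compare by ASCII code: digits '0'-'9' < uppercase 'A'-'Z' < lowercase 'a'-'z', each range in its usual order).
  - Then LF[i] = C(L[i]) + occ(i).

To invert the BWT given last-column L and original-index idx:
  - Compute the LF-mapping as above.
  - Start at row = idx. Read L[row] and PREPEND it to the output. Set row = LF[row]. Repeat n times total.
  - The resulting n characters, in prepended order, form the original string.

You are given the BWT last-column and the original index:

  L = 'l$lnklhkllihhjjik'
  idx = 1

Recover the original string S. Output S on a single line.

LF mapping: 11 0 12 16 8 13 1 9 14 15 4 2 3 6 7 5 10
Walk LF starting at row 1, prepending L[row]:
  step 1: row=1, L[1]='$', prepend. Next row=LF[1]=0
  step 2: row=0, L[0]='l', prepend. Next row=LF[0]=11
  step 3: row=11, L[11]='h', prepend. Next row=LF[11]=2
  step 4: row=2, L[2]='l', prepend. Next row=LF[2]=12
  step 5: row=12, L[12]='h', prepend. Next row=LF[12]=3
  step 6: row=3, L[3]='n', prepend. Next row=LF[3]=16
  step 7: row=16, L[16]='k', prepend. Next row=LF[16]=10
  step 8: row=10, L[10]='i', prepend. Next row=LF[10]=4
  step 9: row=4, L[4]='k', prepend. Next row=LF[4]=8
  step 10: row=8, L[8]='l', prepend. Next row=LF[8]=14
  step 11: row=14, L[14]='j', prepend. Next row=LF[14]=7
  step 12: row=7, L[7]='k', prepend. Next row=LF[7]=9
  step 13: row=9, L[9]='l', prepend. Next row=LF[9]=15
  step 14: row=15, L[15]='i', prepend. Next row=LF[15]=5
  step 15: row=5, L[5]='l', prepend. Next row=LF[5]=13
  step 16: row=13, L[13]='j', prepend. Next row=LF[13]=6
  step 17: row=6, L[6]='h', prepend. Next row=LF[6]=1
Reversed output: hjlilkjlkiknhlhl$

Answer: hjlilkjlkiknhlhl$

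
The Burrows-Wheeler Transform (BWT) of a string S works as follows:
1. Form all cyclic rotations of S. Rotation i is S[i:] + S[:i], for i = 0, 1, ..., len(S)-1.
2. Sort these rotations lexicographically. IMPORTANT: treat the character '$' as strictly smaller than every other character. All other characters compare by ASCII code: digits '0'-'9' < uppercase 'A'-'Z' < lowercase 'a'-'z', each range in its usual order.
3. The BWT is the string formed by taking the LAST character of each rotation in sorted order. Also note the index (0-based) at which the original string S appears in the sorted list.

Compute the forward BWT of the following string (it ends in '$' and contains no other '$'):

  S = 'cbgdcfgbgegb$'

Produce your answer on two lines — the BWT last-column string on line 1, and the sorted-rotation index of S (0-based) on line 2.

Answer: bgcg$dggcefbb
4

Derivation:
All 13 rotations (rotation i = S[i:]+S[:i]):
  rot[0] = cbgdcfgbgegb$
  rot[1] = bgdcfgbgegb$c
  rot[2] = gdcfgbgegb$cb
  rot[3] = dcfgbgegb$cbg
  rot[4] = cfgbgegb$cbgd
  rot[5] = fgbgegb$cbgdc
  rot[6] = gbgegb$cbgdcf
  rot[7] = bgegb$cbgdcfg
  rot[8] = gegb$cbgdcfgb
  rot[9] = egb$cbgdcfgbg
  rot[10] = gb$cbgdcfgbge
  rot[11] = b$cbgdcfgbgeg
  rot[12] = $cbgdcfgbgegb
Sorted (with $ < everything):
  sorted[0] = $cbgdcfgbgegb  (last char: 'b')
  sorted[1] = b$cbgdcfgbgeg  (last char: 'g')
  sorted[2] = bgdcfgbgegb$c  (last char: 'c')
  sorted[3] = bgegb$cbgdcfg  (last char: 'g')
  sorted[4] = cbgdcfgbgegb$  (last char: '$')
  sorted[5] = cfgbgegb$cbgd  (last char: 'd')
  sorted[6] = dcfgbgegb$cbg  (last char: 'g')
  sorted[7] = egb$cbgdcfgbg  (last char: 'g')
  sorted[8] = fgbgegb$cbgdc  (last char: 'c')
  sorted[9] = gb$cbgdcfgbge  (last char: 'e')
  sorted[10] = gbgegb$cbgdcf  (last char: 'f')
  sorted[11] = gdcfgbgegb$cb  (last char: 'b')
  sorted[12] = gegb$cbgdcfgb  (last char: 'b')
Last column: bgcg$dggcefbb
Original string S is at sorted index 4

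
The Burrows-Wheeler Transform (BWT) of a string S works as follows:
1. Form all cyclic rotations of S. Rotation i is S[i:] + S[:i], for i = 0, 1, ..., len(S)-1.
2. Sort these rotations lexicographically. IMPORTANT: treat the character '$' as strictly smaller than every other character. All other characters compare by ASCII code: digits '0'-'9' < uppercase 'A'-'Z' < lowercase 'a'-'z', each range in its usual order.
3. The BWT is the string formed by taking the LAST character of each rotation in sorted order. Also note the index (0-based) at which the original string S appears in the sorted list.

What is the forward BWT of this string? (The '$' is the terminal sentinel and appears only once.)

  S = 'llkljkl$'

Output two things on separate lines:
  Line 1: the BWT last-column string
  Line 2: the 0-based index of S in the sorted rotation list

Answer: lljlkkl$
7

Derivation:
All 8 rotations (rotation i = S[i:]+S[:i]):
  rot[0] = llkljkl$
  rot[1] = lkljkl$l
  rot[2] = kljkl$ll
  rot[3] = ljkl$llk
  rot[4] = jkl$llkl
  rot[5] = kl$llklj
  rot[6] = l$llkljk
  rot[7] = $llkljkl
Sorted (with $ < everything):
  sorted[0] = $llkljkl  (last char: 'l')
  sorted[1] = jkl$llkl  (last char: 'l')
  sorted[2] = kl$llklj  (last char: 'j')
  sorted[3] = kljkl$ll  (last char: 'l')
  sorted[4] = l$llkljk  (last char: 'k')
  sorted[5] = ljkl$llk  (last char: 'k')
  sorted[6] = lkljkl$l  (last char: 'l')
  sorted[7] = llkljkl$  (last char: '$')
Last column: lljlkkl$
Original string S is at sorted index 7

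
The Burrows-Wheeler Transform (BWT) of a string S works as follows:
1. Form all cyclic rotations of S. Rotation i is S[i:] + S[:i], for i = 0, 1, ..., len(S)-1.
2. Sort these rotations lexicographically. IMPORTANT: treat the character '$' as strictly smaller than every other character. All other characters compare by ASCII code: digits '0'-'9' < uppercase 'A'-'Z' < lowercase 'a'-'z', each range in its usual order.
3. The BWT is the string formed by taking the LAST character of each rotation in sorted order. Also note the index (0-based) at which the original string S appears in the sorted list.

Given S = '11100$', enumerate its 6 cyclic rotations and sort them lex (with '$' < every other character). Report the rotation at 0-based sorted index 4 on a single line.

All 6 rotations (rotation i = S[i:]+S[:i]):
  rot[0] = 11100$
  rot[1] = 1100$1
  rot[2] = 100$11
  rot[3] = 00$111
  rot[4] = 0$1110
  rot[5] = $11100
Sorted (with $ < everything):
  sorted[0] = $11100
  sorted[1] = 0$1110
  sorted[2] = 00$111
  sorted[3] = 100$11
  sorted[4] = 1100$1
  sorted[5] = 11100$
sorted[4] = 1100$1

Answer: 1100$1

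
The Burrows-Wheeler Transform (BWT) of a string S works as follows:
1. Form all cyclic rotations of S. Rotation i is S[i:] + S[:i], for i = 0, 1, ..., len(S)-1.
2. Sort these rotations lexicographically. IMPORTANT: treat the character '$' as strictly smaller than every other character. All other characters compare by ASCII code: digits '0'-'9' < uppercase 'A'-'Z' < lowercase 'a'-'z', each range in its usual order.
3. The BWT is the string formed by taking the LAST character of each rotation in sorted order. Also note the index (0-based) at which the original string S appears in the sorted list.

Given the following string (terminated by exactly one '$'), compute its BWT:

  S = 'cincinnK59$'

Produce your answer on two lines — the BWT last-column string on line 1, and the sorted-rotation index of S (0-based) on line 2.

Answer: 9K5n$nccnii
4

Derivation:
All 11 rotations (rotation i = S[i:]+S[:i]):
  rot[0] = cincinnK59$
  rot[1] = incinnK59$c
  rot[2] = ncinnK59$ci
  rot[3] = cinnK59$cin
  rot[4] = innK59$cinc
  rot[5] = nnK59$cinci
  rot[6] = nK59$cincin
  rot[7] = K59$cincinn
  rot[8] = 59$cincinnK
  rot[9] = 9$cincinnK5
  rot[10] = $cincinnK59
Sorted (with $ < everything):
  sorted[0] = $cincinnK59  (last char: '9')
  sorted[1] = 59$cincinnK  (last char: 'K')
  sorted[2] = 9$cincinnK5  (last char: '5')
  sorted[3] = K59$cincinn  (last char: 'n')
  sorted[4] = cincinnK59$  (last char: '$')
  sorted[5] = cinnK59$cin  (last char: 'n')
  sorted[6] = incinnK59$c  (last char: 'c')
  sorted[7] = innK59$cinc  (last char: 'c')
  sorted[8] = nK59$cincin  (last char: 'n')
  sorted[9] = ncinnK59$ci  (last char: 'i')
  sorted[10] = nnK59$cinci  (last char: 'i')
Last column: 9K5n$nccnii
Original string S is at sorted index 4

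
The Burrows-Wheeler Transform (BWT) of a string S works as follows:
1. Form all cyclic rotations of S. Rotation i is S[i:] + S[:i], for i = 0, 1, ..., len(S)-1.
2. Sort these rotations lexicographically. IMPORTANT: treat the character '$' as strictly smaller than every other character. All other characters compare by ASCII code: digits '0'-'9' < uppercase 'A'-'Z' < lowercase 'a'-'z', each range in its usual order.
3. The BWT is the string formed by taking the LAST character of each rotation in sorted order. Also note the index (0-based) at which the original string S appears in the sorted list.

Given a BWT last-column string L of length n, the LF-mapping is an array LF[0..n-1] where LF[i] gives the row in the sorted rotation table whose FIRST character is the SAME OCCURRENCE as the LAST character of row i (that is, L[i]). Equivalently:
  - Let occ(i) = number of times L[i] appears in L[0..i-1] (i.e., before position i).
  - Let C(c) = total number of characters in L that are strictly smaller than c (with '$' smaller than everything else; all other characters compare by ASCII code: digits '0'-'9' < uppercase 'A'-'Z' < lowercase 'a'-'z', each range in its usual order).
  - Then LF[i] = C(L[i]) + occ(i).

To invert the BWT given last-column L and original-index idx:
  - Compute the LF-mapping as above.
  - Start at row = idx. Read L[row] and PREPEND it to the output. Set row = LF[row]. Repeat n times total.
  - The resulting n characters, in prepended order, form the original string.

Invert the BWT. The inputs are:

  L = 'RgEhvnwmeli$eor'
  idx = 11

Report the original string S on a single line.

Answer: overwhelmingER$

Derivation:
LF mapping: 2 5 1 6 13 10 14 9 3 8 7 0 4 11 12
Walk LF starting at row 11, prepending L[row]:
  step 1: row=11, L[11]='$', prepend. Next row=LF[11]=0
  step 2: row=0, L[0]='R', prepend. Next row=LF[0]=2
  step 3: row=2, L[2]='E', prepend. Next row=LF[2]=1
  step 4: row=1, L[1]='g', prepend. Next row=LF[1]=5
  step 5: row=5, L[5]='n', prepend. Next row=LF[5]=10
  step 6: row=10, L[10]='i', prepend. Next row=LF[10]=7
  step 7: row=7, L[7]='m', prepend. Next row=LF[7]=9
  step 8: row=9, L[9]='l', prepend. Next row=LF[9]=8
  step 9: row=8, L[8]='e', prepend. Next row=LF[8]=3
  step 10: row=3, L[3]='h', prepend. Next row=LF[3]=6
  step 11: row=6, L[6]='w', prepend. Next row=LF[6]=14
  step 12: row=14, L[14]='r', prepend. Next row=LF[14]=12
  step 13: row=12, L[12]='e', prepend. Next row=LF[12]=4
  step 14: row=4, L[4]='v', prepend. Next row=LF[4]=13
  step 15: row=13, L[13]='o', prepend. Next row=LF[13]=11
Reversed output: overwhelmingER$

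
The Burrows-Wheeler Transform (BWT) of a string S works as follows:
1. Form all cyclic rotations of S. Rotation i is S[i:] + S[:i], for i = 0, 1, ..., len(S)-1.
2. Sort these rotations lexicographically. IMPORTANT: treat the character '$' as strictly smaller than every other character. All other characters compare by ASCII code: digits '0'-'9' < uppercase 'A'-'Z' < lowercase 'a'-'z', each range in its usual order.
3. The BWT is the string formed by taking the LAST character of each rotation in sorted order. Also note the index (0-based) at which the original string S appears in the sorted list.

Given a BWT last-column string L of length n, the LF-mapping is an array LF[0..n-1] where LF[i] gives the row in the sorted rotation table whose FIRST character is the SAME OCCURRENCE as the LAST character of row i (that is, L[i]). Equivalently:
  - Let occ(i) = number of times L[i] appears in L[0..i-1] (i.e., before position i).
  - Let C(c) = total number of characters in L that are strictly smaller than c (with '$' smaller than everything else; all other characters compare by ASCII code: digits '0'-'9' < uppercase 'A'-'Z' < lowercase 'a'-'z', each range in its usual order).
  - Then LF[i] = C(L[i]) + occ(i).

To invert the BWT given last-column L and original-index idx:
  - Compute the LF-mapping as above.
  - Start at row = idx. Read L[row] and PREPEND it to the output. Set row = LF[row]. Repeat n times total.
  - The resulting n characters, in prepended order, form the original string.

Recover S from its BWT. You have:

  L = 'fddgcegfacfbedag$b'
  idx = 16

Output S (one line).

LF mapping: 12 7 8 15 5 10 16 13 1 6 14 3 11 9 2 17 0 4
Walk LF starting at row 16, prepending L[row]:
  step 1: row=16, L[16]='$', prepend. Next row=LF[16]=0
  step 2: row=0, L[0]='f', prepend. Next row=LF[0]=12
  step 3: row=12, L[12]='e', prepend. Next row=LF[12]=11
  step 4: row=11, L[11]='b', prepend. Next row=LF[11]=3
  step 5: row=3, L[3]='g', prepend. Next row=LF[3]=15
  step 6: row=15, L[15]='g', prepend. Next row=LF[15]=17
  step 7: row=17, L[17]='b', prepend. Next row=LF[17]=4
  step 8: row=4, L[4]='c', prepend. Next row=LF[4]=5
  step 9: row=5, L[5]='e', prepend. Next row=LF[5]=10
  step 10: row=10, L[10]='f', prepend. Next row=LF[10]=14
  step 11: row=14, L[14]='a', prepend. Next row=LF[14]=2
  step 12: row=2, L[2]='d', prepend. Next row=LF[2]=8
  step 13: row=8, L[8]='a', prepend. Next row=LF[8]=1
  step 14: row=1, L[1]='d', prepend. Next row=LF[1]=7
  step 15: row=7, L[7]='f', prepend. Next row=LF[7]=13
  step 16: row=13, L[13]='d', prepend. Next row=LF[13]=9
  step 17: row=9, L[9]='c', prepend. Next row=LF[9]=6
  step 18: row=6, L[6]='g', prepend. Next row=LF[6]=16
Reversed output: gcdfdadafecbggbef$

Answer: gcdfdadafecbggbef$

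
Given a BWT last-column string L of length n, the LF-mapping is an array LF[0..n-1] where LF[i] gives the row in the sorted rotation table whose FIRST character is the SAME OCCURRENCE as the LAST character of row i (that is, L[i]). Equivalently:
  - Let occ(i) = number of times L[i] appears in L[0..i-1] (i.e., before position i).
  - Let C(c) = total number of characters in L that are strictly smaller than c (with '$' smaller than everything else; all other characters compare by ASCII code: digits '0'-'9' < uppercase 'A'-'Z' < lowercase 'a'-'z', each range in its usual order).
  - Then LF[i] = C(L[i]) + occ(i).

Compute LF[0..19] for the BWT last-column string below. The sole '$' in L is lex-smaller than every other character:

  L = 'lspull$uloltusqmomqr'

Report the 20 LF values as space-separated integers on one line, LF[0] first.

Answer: 1 14 10 17 2 3 0 18 4 8 5 16 19 15 11 6 9 7 12 13

Derivation:
Char counts: '$':1, 'l':5, 'm':2, 'o':2, 'p':1, 'q':2, 'r':1, 's':2, 't':1, 'u':3
C (first-col start): C('$')=0, C('l')=1, C('m')=6, C('o')=8, C('p')=10, C('q')=11, C('r')=13, C('s')=14, C('t')=16, C('u')=17
L[0]='l': occ=0, LF[0]=C('l')+0=1+0=1
L[1]='s': occ=0, LF[1]=C('s')+0=14+0=14
L[2]='p': occ=0, LF[2]=C('p')+0=10+0=10
L[3]='u': occ=0, LF[3]=C('u')+0=17+0=17
L[4]='l': occ=1, LF[4]=C('l')+1=1+1=2
L[5]='l': occ=2, LF[5]=C('l')+2=1+2=3
L[6]='$': occ=0, LF[6]=C('$')+0=0+0=0
L[7]='u': occ=1, LF[7]=C('u')+1=17+1=18
L[8]='l': occ=3, LF[8]=C('l')+3=1+3=4
L[9]='o': occ=0, LF[9]=C('o')+0=8+0=8
L[10]='l': occ=4, LF[10]=C('l')+4=1+4=5
L[11]='t': occ=0, LF[11]=C('t')+0=16+0=16
L[12]='u': occ=2, LF[12]=C('u')+2=17+2=19
L[13]='s': occ=1, LF[13]=C('s')+1=14+1=15
L[14]='q': occ=0, LF[14]=C('q')+0=11+0=11
L[15]='m': occ=0, LF[15]=C('m')+0=6+0=6
L[16]='o': occ=1, LF[16]=C('o')+1=8+1=9
L[17]='m': occ=1, LF[17]=C('m')+1=6+1=7
L[18]='q': occ=1, LF[18]=C('q')+1=11+1=12
L[19]='r': occ=0, LF[19]=C('r')+0=13+0=13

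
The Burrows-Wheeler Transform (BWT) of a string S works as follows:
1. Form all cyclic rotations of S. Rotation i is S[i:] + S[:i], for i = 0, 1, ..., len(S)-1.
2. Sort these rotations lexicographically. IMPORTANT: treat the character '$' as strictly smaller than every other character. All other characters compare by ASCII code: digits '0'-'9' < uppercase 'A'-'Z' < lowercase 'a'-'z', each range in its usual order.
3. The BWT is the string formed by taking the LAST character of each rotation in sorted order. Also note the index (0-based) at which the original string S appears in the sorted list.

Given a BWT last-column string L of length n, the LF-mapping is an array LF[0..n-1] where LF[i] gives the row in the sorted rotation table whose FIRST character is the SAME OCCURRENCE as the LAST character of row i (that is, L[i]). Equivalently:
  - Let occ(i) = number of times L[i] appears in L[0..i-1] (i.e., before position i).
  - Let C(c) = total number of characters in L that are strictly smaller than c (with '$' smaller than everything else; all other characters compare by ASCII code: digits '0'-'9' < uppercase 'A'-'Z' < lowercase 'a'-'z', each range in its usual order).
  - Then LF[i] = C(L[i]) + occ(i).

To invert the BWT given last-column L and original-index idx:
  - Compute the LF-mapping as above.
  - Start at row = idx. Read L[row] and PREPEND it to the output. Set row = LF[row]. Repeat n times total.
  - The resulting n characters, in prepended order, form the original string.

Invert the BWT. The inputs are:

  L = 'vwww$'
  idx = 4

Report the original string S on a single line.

LF mapping: 1 2 3 4 0
Walk LF starting at row 4, prepending L[row]:
  step 1: row=4, L[4]='$', prepend. Next row=LF[4]=0
  step 2: row=0, L[0]='v', prepend. Next row=LF[0]=1
  step 3: row=1, L[1]='w', prepend. Next row=LF[1]=2
  step 4: row=2, L[2]='w', prepend. Next row=LF[2]=3
  step 5: row=3, L[3]='w', prepend. Next row=LF[3]=4
Reversed output: wwwv$

Answer: wwwv$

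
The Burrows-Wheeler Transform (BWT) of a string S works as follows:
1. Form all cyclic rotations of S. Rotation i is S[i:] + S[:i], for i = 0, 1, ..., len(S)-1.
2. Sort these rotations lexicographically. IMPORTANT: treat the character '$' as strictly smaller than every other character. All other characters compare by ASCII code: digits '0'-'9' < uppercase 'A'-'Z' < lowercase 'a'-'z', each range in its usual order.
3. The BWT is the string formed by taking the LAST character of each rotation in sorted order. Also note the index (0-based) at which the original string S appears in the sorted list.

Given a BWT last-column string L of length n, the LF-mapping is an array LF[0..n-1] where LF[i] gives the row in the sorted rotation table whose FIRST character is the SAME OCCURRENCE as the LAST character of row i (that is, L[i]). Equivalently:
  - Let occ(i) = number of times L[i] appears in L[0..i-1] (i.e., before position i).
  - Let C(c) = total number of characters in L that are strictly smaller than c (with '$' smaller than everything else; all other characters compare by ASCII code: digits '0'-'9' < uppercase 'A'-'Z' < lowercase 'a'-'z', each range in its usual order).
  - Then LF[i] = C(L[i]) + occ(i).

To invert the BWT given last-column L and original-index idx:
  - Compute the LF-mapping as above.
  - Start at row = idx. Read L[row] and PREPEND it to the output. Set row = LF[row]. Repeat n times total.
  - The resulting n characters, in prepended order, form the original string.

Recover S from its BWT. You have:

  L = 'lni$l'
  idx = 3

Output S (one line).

LF mapping: 2 4 1 0 3
Walk LF starting at row 3, prepending L[row]:
  step 1: row=3, L[3]='$', prepend. Next row=LF[3]=0
  step 2: row=0, L[0]='l', prepend. Next row=LF[0]=2
  step 3: row=2, L[2]='i', prepend. Next row=LF[2]=1
  step 4: row=1, L[1]='n', prepend. Next row=LF[1]=4
  step 5: row=4, L[4]='l', prepend. Next row=LF[4]=3
Reversed output: lnil$

Answer: lnil$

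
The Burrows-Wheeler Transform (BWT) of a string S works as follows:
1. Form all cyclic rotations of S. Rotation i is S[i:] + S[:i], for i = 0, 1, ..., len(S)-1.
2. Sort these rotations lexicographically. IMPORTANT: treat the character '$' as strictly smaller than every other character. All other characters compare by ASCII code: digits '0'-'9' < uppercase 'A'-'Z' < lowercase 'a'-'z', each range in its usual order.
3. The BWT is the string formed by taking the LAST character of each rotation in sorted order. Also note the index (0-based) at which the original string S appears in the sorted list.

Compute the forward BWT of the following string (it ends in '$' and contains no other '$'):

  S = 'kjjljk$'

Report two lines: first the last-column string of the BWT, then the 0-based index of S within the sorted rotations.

Answer: kkljj$j
5

Derivation:
All 7 rotations (rotation i = S[i:]+S[:i]):
  rot[0] = kjjljk$
  rot[1] = jjljk$k
  rot[2] = jljk$kj
  rot[3] = ljk$kjj
  rot[4] = jk$kjjl
  rot[5] = k$kjjlj
  rot[6] = $kjjljk
Sorted (with $ < everything):
  sorted[0] = $kjjljk  (last char: 'k')
  sorted[1] = jjljk$k  (last char: 'k')
  sorted[2] = jk$kjjl  (last char: 'l')
  sorted[3] = jljk$kj  (last char: 'j')
  sorted[4] = k$kjjlj  (last char: 'j')
  sorted[5] = kjjljk$  (last char: '$')
  sorted[6] = ljk$kjj  (last char: 'j')
Last column: kkljj$j
Original string S is at sorted index 5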